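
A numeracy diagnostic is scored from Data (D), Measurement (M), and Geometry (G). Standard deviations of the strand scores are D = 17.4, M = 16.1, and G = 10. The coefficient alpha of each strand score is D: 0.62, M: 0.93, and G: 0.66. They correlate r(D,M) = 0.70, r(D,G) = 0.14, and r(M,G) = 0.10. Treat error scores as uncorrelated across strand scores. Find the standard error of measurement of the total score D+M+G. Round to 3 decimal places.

Var(total) = 661.97 + 473.116 = 1135.09.
True-score variance = 494.776 + 473.116 = 967.892, so reliability = 0.8527.
Error variance = 1135.09 − 967.892 = 167.194; SEM = √167.194 = 12.930.

12.930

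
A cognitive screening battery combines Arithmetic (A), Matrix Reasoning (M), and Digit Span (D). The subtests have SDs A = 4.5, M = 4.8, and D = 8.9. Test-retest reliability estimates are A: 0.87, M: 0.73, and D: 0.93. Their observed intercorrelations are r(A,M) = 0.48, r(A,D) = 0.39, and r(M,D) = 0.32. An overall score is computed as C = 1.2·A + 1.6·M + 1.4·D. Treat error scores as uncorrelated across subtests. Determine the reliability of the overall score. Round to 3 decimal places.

0.923

Var(C) = 1.2²·4.5² + 1.6²·4.8² + 1.4²·8.9² + 2·[1.92·4.5·4.8·0.48 + 1.68·4.5·8.9·0.39 + 2.24·4.8·8.9·0.32] = 243.394 + 153.538 = 396.932.
Because errors are independent across components, Cov(Tᵢ,Tⱼ) = Cov(Xᵢ,Xⱼ); the off-diagonal part of the true-score variance is the same as above.
True-score variance = [1.2²·4.5²·0.87 + 1.6²·4.8²·0.73 + 1.4²·8.9²·0.93] + 153.538 = 212.81 + 153.538 = 366.348.
Reliability = 366.348 / 396.932 = 0.923.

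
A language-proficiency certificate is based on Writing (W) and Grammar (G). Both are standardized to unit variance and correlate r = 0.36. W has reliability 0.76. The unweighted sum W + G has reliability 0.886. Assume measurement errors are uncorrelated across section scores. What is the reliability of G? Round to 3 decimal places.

0.930

Var(W+G) = 2 + 2·0.36 = 2.720.
True-score variance = ρ_W + ρ_G + 2·0.36, so 0.886 = (0.76 + ρ_G + 0.72) / 2.720.
ρ_G = 0.886·2.720 − 0.76 − 0.72 = 0.930.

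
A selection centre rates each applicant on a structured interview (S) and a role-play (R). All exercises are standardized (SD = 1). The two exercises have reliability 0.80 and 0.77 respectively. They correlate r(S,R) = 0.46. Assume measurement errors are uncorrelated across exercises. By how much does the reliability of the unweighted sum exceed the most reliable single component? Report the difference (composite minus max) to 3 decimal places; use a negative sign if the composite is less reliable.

0.053

Var(sum) = 2 + 0.92 = 2.92; true-score variance = 1.57 + 0.92 = 2.49; composite reliability = 0.8527.
Max component reliability = 0.8000.
Difference = 0.8527 − 0.8000 = 0.053.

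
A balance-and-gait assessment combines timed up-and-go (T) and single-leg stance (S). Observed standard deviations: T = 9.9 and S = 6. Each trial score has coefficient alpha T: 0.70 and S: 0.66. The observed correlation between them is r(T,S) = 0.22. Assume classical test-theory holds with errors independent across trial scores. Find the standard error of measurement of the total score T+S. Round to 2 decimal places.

6.45

Var(total) = 134.01 + 26.136 = 160.146.
True-score variance = 92.367 + 26.136 = 118.503, so reliability = 0.7400.
Error variance = 160.146 − 118.503 = 41.643; SEM = √41.643 = 6.45.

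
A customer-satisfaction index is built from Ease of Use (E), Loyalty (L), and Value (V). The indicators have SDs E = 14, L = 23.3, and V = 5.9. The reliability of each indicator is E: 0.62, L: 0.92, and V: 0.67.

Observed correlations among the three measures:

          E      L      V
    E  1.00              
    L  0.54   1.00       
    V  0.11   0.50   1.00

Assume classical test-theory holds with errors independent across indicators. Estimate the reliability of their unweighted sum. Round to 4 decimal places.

0.8990

Var(E+L+V) = 14² + 23.3² + 5.9² + 2·[14·23.3·0.54 + 14·5.9·0.11 + 23.3·5.9·0.50] = 773.7 + 507.938 = 1281.64.
Under uncorrelated errors the observed covariances equal the true-score covariances, so only the own-variance terms attenuate.
True-score variance = [14²·0.62 + 23.3²·0.92 + 5.9²·0.67] + 507.938 = 644.302 + 507.938 = 1152.24.
Reliability = 1152.24 / 1281.64 = 0.8990.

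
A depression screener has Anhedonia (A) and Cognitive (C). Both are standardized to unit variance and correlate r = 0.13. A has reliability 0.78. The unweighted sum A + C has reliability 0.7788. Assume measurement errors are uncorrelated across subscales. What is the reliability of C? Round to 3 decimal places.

Var(A+C) = 2 + 2·0.13 = 2.260.
True-score variance = ρ_A + ρ_C + 2·0.13, so 0.7788 = (0.78 + ρ_C + 0.26) / 2.260.
ρ_C = 0.7788·2.260 − 0.78 − 0.26 = 0.720.

0.720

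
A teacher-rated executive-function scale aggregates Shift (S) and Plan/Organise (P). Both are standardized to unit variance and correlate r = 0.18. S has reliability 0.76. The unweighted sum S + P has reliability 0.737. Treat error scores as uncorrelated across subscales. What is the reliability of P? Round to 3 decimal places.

0.619

Var(S+P) = 2 + 2·0.18 = 2.360.
True-score variance = ρ_S + ρ_P + 2·0.18, so 0.737 = (0.76 + ρ_P + 0.36) / 2.360.
ρ_P = 0.737·2.360 − 0.76 − 0.36 = 0.619.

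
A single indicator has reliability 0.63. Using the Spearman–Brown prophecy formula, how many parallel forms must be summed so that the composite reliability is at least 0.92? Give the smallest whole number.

7

k ≥ ρ*(1−ρ₁)/(ρ₁(1−ρ*)) = 0.92·0.37 / (0.63·0.08) = 6.754.
Smallest integer k = 7.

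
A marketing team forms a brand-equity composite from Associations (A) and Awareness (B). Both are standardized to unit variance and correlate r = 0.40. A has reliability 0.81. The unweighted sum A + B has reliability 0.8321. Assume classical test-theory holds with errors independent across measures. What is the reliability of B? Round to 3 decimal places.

0.720

Var(A+B) = 2 + 2·0.40 = 2.800.
True-score variance = ρ_A + ρ_B + 2·0.40, so 0.8321 = (0.81 + ρ_B + 0.80) / 2.800.
ρ_B = 0.8321·2.800 − 0.81 − 0.80 = 0.720.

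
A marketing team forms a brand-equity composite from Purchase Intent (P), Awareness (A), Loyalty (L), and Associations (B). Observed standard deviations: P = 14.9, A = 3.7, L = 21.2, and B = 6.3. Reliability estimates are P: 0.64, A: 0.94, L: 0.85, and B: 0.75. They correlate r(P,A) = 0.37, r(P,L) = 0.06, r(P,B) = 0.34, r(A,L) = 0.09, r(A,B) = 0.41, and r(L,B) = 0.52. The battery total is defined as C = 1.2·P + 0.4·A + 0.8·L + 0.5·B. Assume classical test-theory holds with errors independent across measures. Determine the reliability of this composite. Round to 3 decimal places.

Var(C) = 1.2²·14.9² + 0.4²·3.7² + 0.8²·21.2² + 0.5²·6.3² + 2·[0.48·14.9·3.7·0.37 + 0.96·14.9·21.2·0.06 + 0.6·14.9·6.3·0.34 + 0.32·3.7·21.2·0.09 + 0.2·3.7·6.3·0.41 + 0.4·21.2·6.3·0.52] = 619.449 + 158.172 = 777.621.
Because errors are independent across components, Cov(Tᵢ,Tⱼ) = Cov(Xᵢ,Xⱼ); the off-diagonal part of the true-score variance is the same as above.
True-score variance = [1.2²·14.9²·0.64 + 0.4²·3.7²·0.94 + 0.8²·21.2²·0.85 + 0.5²·6.3²·0.75] + 158.172 = 458.601 + 158.172 = 616.773.
Reliability = 616.773 / 777.621 = 0.793.

0.793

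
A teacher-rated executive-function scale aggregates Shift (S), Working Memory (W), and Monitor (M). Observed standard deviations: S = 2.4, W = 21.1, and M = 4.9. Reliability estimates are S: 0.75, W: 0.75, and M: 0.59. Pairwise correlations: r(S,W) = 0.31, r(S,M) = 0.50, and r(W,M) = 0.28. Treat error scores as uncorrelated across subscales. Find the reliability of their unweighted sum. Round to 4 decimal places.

0.7872

Var(S+W+M) = 2.4² + 21.1² + 4.9² + 2·[2.4·21.1·0.31 + 2.4·4.9·0.50 + 21.1·4.9·0.28] = 474.98 + 101.055 = 576.035.
Under uncorrelated errors the observed covariances equal the true-score covariances, so only the own-variance terms attenuate.
True-score variance = [2.4²·0.75 + 21.1²·0.75 + 4.9²·0.59] + 101.055 = 352.393 + 101.055 = 453.449.
Reliability = 453.449 / 576.035 = 0.7872.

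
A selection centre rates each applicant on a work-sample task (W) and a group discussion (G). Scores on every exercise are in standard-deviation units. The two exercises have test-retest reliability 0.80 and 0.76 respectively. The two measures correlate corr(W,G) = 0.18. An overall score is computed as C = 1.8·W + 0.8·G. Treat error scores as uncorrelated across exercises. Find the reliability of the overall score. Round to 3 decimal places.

Var(C) = 1.8² + 0.8² + 2·[1.44·0.18] = 3.88 + 0.5184 = 4.3984.
Under uncorrelated errors the observed covariances equal the true-score covariances, so only the own-variance terms attenuate.
True-score variance = [1.8²·0.80 + 0.8²·0.76] + 0.5184 = 3.0784 + 0.5184 = 3.5968.
Reliability = 3.5968 / 4.3984 = 0.818.

0.818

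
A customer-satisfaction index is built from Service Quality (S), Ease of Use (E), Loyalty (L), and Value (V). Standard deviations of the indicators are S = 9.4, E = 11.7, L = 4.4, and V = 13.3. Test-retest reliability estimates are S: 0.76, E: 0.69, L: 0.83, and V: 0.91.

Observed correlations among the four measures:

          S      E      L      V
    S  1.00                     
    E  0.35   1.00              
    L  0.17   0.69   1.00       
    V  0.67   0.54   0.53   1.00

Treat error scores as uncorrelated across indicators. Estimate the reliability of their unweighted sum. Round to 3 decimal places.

Var(S+E+L+V) = 9.4² + 11.7² + 4.4² + 13.3² + 2·[9.4·11.7·0.35 + 9.4·4.4·0.17 + 9.4·13.3·0.67 + 11.7·4.4·0.69 + 11.7·13.3·0.54 + 4.4·13.3·0.53] = 421.5 + 559.708 = 981.208.
Because errors are independent across components, Cov(Tᵢ,Tⱼ) = Cov(Xᵢ,Xⱼ); the off-diagonal part of the true-score variance is the same as above.
True-score variance = [9.4²·0.76 + 11.7²·0.69 + 4.4²·0.83 + 13.3²·0.91] + 559.708 = 338.646 + 559.708 = 898.354.
Reliability = 898.354 / 981.208 = 0.916.

0.916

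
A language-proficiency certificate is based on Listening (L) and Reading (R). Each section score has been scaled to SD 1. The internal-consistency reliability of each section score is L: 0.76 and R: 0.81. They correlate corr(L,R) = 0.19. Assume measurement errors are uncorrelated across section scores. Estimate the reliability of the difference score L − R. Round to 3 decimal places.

0.735

Var(L−R) = 1 + 1 − 2·0.19 = 2 − 0.38 = 1.62.
Because errors are independent across components, Cov(Tᵢ,Tⱼ) = Cov(Xᵢ,Xⱼ); the off-diagonal part of the true-score variance is the same as above.
True-score variance = [0.76 + 0.81] − 0.38 = 1.57 − 0.38 = 1.19.
Reliability = 1.19 / 1.62 = 0.735.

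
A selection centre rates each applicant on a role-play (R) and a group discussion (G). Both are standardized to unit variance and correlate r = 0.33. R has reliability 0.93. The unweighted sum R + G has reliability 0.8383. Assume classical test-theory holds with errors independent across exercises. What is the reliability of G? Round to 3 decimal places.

Var(R+G) = 2 + 2·0.33 = 2.660.
True-score variance = ρ_R + ρ_G + 2·0.33, so 0.8383 = (0.93 + ρ_G + 0.66) / 2.660.
ρ_G = 0.8383·2.660 − 0.93 − 0.66 = 0.640.

0.640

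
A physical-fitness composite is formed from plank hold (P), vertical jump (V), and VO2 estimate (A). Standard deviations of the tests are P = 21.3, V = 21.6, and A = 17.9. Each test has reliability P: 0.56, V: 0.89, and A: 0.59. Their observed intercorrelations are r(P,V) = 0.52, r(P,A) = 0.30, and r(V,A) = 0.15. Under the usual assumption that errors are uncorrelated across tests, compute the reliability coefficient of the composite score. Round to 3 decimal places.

Var(P+V+A) = 21.3² + 21.6² + 17.9² + 2·[21.3·21.6·0.52 + 21.3·17.9·0.30 + 21.6·17.9·0.15] = 1240.66 + 823.237 = 2063.9.
Under uncorrelated errors the observed covariances equal the true-score covariances, so only the own-variance terms attenuate.
True-score variance = [21.3²·0.56 + 21.6²·0.89 + 17.9²·0.59] + 823.237 = 858.347 + 823.237 = 1681.58.
Reliability = 1681.58 / 2063.9 = 0.815.

0.815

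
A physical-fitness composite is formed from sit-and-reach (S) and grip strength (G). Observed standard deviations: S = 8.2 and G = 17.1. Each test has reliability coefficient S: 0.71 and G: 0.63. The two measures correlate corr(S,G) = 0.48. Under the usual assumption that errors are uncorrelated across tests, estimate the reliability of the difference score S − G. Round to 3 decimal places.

0.433

Var(S−G) = 8.2² + 17.1² − 2·8.2·17.1·0.48 = 359.65 − 134.611 = 225.039.
Because errors are independent across components, Cov(Tᵢ,Tⱼ) = Cov(Xᵢ,Xⱼ); the off-diagonal part of the true-score variance is the same as above.
True-score variance = [8.2²·0.71 + 17.1²·0.63] − 134.611 = 231.959 − 134.611 = 97.3475.
Reliability = 97.3475 / 225.039 = 0.433.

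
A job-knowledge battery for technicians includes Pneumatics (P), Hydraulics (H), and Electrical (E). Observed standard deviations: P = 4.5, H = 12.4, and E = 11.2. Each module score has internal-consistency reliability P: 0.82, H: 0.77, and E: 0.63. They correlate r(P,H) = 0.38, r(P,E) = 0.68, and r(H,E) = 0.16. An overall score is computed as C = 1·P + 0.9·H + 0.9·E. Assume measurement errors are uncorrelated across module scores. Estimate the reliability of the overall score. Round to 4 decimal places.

0.8172

Var(C) = 4.5² + 0.9²·12.4² + 0.9²·11.2² + 2·[0.9·4.5·12.4·0.38 + 0.9·4.5·11.2·0.68 + 0.81·12.4·11.2·0.16] = 246.402 + 135.854 = 382.256.
Under uncorrelated errors the observed covariances equal the true-score covariances, so only the own-variance terms attenuate.
True-score variance = [4.5²·0.82 + 0.9²·12.4²·0.77 + 0.9²·11.2²·0.63] + 135.854 = 176.517 + 135.854 = 312.372.
Reliability = 312.372 / 382.256 = 0.8172.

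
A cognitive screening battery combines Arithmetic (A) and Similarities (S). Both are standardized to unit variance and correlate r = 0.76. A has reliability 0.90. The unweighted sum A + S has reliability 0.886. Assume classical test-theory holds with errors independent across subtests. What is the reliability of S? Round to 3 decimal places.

0.699

Var(A+S) = 2 + 2·0.76 = 3.520.
True-score variance = ρ_A + ρ_S + 2·0.76, so 0.886 = (0.90 + ρ_S + 1.52) / 3.520.
ρ_S = 0.886·3.520 − 0.90 − 1.52 = 0.699.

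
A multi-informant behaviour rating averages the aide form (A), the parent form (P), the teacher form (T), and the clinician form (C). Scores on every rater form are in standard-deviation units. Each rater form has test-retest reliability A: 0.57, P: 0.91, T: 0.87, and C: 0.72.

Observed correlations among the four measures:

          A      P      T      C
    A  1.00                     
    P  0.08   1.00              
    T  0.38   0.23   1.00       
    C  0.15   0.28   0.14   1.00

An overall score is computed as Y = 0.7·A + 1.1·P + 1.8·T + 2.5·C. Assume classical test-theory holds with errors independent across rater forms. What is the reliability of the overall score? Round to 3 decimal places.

Var(Y) = 0.7² + 1.1² + 1.8² + 2.5² + 2·[0.77·0.08 + 1.26·0.38 + 1.75·0.15 + 1.98·0.23 + 2.75·0.28 + 4.5·0.14] = 11.19 + 5.3166 = 16.5066.
With uncorrelated errors the cross-covariances are all true-score covariance, so they carry over unchanged; only the diagonal terms shrink to ρᵢσᵢ².
True-score variance = [0.7²·0.57 + 1.1²·0.91 + 1.8²·0.87 + 2.5²·0.72] + 5.3166 = 8.6992 + 5.3166 = 14.0158.
Reliability = 14.0158 / 16.5066 = 0.849.

0.849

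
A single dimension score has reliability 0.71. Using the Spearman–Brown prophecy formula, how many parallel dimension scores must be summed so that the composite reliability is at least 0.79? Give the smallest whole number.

2

k ≥ ρ*(1−ρ₁)/(ρ₁(1−ρ*)) = 0.79·0.29 / (0.71·0.21) = 1.537.
Smallest integer k = 2.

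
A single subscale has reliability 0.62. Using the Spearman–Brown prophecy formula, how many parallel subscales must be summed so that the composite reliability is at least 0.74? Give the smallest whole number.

k ≥ ρ*(1−ρ₁)/(ρ₁(1−ρ*)) = 0.74·0.38 / (0.62·0.26) = 1.744.
Smallest integer k = 2.

2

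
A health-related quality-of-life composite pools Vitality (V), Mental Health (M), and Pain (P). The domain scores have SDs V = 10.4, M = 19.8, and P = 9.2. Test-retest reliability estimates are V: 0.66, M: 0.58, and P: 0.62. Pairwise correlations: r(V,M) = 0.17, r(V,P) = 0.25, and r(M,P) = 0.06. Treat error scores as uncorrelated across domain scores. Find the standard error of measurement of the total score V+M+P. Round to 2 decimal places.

Var(total) = 584.84 + 139.712 = 724.552.
True-score variance = 351.246 + 139.712 = 490.958, so reliability = 0.6776.
Error variance = 724.552 − 490.958 = 233.594; SEM = √233.594 = 15.28.

15.28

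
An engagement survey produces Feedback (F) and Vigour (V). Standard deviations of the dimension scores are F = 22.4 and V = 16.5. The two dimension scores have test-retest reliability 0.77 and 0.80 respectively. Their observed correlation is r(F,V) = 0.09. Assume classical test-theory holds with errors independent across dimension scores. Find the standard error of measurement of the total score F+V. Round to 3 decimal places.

Var(total) = 774.01 + 66.528 = 840.538.
True-score variance = 604.155 + 66.528 = 670.683, so reliability = 0.7979.
Error variance = 840.538 − 670.683 = 169.855; SEM = √169.855 = 13.033.

13.033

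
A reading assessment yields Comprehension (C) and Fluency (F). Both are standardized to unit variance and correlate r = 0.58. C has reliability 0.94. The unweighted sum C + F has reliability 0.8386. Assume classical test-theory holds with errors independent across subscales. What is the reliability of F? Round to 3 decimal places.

Var(C+F) = 2 + 2·0.58 = 3.160.
True-score variance = ρ_C + ρ_F + 2·0.58, so 0.8386 = (0.94 + ρ_F + 1.16) / 3.160.
ρ_F = 0.8386·3.160 − 0.94 − 1.16 = 0.550.

0.550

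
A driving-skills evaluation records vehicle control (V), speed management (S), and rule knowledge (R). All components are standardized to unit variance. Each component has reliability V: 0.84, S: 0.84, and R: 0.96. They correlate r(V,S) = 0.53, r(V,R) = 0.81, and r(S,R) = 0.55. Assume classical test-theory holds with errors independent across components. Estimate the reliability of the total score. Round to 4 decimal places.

Var(V+S+R) = 3 + 2·[0.53 + 0.81 + 0.55] = 3 + 3.78 = 6.78.
Because errors are independent across components, Cov(Tᵢ,Tⱼ) = Cov(Xᵢ,Xⱼ); the off-diagonal part of the true-score variance is the same as above.
True-score variance = [0.84 + 0.84 + 0.96] + 3.78 = 2.64 + 3.78 = 6.42.
Reliability = 6.42 / 6.78 = 0.9469.

0.9469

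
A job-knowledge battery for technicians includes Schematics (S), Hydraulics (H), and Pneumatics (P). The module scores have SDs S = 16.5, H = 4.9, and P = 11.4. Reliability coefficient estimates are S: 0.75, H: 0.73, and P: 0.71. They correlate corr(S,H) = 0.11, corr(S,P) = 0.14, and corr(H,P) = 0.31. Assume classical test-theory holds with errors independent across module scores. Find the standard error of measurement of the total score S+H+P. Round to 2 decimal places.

10.59

Var(total) = 426.22 + 105.088 = 531.308.
True-score variance = 313.986 + 105.088 = 419.075, so reliability = 0.7888.
Error variance = 531.308 − 419.075 = 112.234; SEM = √112.234 = 10.59.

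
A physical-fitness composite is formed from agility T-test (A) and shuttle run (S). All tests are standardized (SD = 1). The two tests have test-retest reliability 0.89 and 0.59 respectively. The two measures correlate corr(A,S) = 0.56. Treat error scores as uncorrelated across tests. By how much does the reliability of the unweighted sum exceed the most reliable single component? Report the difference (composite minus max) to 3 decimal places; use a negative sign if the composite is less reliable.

-0.057

Var(sum) = 2 + 1.12 = 3.12; true-score variance = 1.48 + 1.12 = 2.6; composite reliability = 0.8333.
Max component reliability = 0.8900.
Difference = 0.8333 − 0.8900 = -0.057.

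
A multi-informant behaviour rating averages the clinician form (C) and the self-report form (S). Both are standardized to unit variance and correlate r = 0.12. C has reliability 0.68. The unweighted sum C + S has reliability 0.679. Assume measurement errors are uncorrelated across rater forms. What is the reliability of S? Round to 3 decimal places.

Var(C+S) = 2 + 2·0.12 = 2.240.
True-score variance = ρ_C + ρ_S + 2·0.12, so 0.679 = (0.68 + ρ_S + 0.24) / 2.240.
ρ_S = 0.679·2.240 − 0.68 − 0.24 = 0.601.

0.601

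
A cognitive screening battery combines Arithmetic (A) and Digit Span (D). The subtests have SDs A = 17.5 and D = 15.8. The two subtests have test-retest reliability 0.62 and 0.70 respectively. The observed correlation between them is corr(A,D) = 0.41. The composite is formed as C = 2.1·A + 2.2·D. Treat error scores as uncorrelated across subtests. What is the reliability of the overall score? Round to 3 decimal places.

0.757

Var(C) = 2.1²·17.5² + 2.2²·15.8² + 2·[4.62·17.5·15.8·0.41] = 2558.82 + 1047.49 = 3606.31.
Because errors are independent across components, Cov(Tᵢ,Tⱼ) = Cov(Xᵢ,Xⱼ); the off-diagonal part of the true-score variance is the same as above.
True-score variance = [2.1²·17.5²·0.62 + 2.2²·15.8²·0.70] + 1047.49 = 1683.13 + 1047.49 = 2730.62.
Reliability = 2730.62 / 3606.31 = 0.757.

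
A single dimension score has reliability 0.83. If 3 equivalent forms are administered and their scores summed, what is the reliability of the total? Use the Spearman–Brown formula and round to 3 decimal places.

0.936

ρ_k = kρ / (1 + (k−1)ρ) = 3·0.83 / (1 + 2·0.83) = 2.490 / 2.660 = 0.936.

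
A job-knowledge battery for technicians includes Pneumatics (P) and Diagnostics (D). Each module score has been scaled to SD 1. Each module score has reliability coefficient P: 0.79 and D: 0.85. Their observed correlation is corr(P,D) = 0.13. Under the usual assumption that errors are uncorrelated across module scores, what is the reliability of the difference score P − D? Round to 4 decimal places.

Var(P−D) = 1 + 1 − 2·0.13 = 2 − 0.26 = 1.74.
With uncorrelated errors the cross-covariances are all true-score covariance, so they carry over unchanged; only the diagonal terms shrink to ρᵢσᵢ².
True-score variance = [0.79 + 0.85] − 0.26 = 1.64 − 0.26 = 1.38.
Reliability = 1.38 / 1.74 = 0.7931.

0.7931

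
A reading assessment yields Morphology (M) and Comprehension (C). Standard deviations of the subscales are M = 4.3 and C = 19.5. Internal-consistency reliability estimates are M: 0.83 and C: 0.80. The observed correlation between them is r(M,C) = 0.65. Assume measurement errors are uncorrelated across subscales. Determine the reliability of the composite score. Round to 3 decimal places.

Var(M+C) = 4.3² + 19.5² + 2·[4.3·19.5·0.65] = 398.74 + 109.005 = 507.745.
Because errors are independent across components, Cov(Tᵢ,Tⱼ) = Cov(Xᵢ,Xⱼ); the off-diagonal part of the true-score variance is the same as above.
True-score variance = [4.3²·0.83 + 19.5²·0.80] + 109.005 = 319.547 + 109.005 = 428.552.
Reliability = 428.552 / 507.745 = 0.844.

0.844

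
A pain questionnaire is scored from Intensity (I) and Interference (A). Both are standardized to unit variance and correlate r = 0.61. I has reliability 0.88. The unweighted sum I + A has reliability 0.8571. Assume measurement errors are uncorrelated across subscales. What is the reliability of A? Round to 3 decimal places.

Var(I+A) = 2 + 2·0.61 = 3.220.
True-score variance = ρ_I + ρ_A + 2·0.61, so 0.8571 = (0.88 + ρ_A + 1.22) / 3.220.
ρ_A = 0.8571·3.220 − 0.88 − 1.22 = 0.660.

0.660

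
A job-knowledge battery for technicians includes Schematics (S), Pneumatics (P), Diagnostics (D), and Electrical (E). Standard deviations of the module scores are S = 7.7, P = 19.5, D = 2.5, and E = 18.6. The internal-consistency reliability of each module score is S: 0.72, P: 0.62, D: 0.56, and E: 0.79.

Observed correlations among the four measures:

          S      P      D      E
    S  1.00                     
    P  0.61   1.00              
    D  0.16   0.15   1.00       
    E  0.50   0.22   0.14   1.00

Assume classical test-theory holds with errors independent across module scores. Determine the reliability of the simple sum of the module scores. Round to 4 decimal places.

Var(S+P+D+E) = 7.7² + 19.5² + 2.5² + 18.6² + 2·[7.7·19.5·0.61 + 7.7·2.5·0.16 + 7.7·18.6·0.50 + 19.5·2.5·0.15 + 19.5·18.6·0.22 + 2.5·18.6·0.14] = 791.75 + 519.796 = 1311.55.
With uncorrelated errors the cross-covariances are all true-score covariance, so they carry over unchanged; only the diagonal terms shrink to ρᵢσᵢ².
True-score variance = [7.7²·0.72 + 19.5²·0.62 + 2.5²·0.56 + 18.6²·0.79] + 519.796 = 555.252 + 519.796 = 1075.05.
Reliability = 1075.05 / 1311.55 = 0.8197.

0.8197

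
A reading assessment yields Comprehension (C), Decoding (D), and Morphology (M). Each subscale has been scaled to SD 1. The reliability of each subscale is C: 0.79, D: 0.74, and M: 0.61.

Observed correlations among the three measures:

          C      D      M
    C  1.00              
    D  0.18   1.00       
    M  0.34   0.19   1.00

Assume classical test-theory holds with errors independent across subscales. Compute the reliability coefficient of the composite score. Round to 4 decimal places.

0.8054

Var(C+D+M) = 3 + 2·[0.18 + 0.34 + 0.19] = 3 + 1.42 = 4.42.
Because errors are independent across components, Cov(Tᵢ,Tⱼ) = Cov(Xᵢ,Xⱼ); the off-diagonal part of the true-score variance is the same as above.
True-score variance = [0.79 + 0.74 + 0.61] + 1.42 = 2.14 + 1.42 = 3.56.
Reliability = 3.56 / 4.42 = 0.8054.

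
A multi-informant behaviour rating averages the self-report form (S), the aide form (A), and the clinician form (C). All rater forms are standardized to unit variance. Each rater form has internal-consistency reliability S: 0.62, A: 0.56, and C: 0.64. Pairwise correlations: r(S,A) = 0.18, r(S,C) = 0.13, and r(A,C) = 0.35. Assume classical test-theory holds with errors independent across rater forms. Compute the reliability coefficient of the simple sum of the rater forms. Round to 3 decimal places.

0.727

Var(S+A+C) = 3 + 2·[0.18 + 0.13 + 0.35] = 3 + 1.32 = 4.32.
Because errors are independent across components, Cov(Tᵢ,Tⱼ) = Cov(Xᵢ,Xⱼ); the off-diagonal part of the true-score variance is the same as above.
True-score variance = [0.62 + 0.56 + 0.64] + 1.32 = 1.82 + 1.32 = 3.14.
Reliability = 3.14 / 4.32 = 0.727.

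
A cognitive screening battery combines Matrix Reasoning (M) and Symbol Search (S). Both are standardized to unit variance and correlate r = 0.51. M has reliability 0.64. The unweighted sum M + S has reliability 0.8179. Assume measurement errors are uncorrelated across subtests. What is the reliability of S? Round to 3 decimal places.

0.810

Var(M+S) = 2 + 2·0.51 = 3.020.
True-score variance = ρ_M + ρ_S + 2·0.51, so 0.8179 = (0.64 + ρ_S + 1.02) / 3.020.
ρ_S = 0.8179·3.020 − 0.64 − 1.02 = 0.810.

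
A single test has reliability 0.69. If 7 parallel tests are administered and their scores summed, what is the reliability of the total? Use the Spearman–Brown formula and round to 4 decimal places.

ρ_k = kρ / (1 + (k−1)ρ) = 7·0.69 / (1 + 6·0.69) = 4.830 / 5.140 = 0.9397.

0.9397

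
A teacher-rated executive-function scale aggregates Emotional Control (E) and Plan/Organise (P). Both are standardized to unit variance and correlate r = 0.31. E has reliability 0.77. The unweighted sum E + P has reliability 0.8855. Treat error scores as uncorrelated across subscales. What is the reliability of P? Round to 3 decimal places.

0.930

Var(E+P) = 2 + 2·0.31 = 2.620.
True-score variance = ρ_E + ρ_P + 2·0.31, so 0.8855 = (0.77 + ρ_P + 0.62) / 2.620.
ρ_P = 0.8855·2.620 − 0.77 − 0.62 = 0.930.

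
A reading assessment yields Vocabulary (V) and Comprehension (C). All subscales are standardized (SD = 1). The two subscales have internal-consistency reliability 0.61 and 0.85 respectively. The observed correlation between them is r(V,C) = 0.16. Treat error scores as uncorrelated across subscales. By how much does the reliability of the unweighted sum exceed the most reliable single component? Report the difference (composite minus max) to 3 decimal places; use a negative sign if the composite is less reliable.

-0.083

Var(sum) = 2 + 0.32 = 2.32; true-score variance = 1.46 + 0.32 = 1.78; composite reliability = 0.7672.
Max component reliability = 0.8500.
Difference = 0.7672 − 0.8500 = -0.083.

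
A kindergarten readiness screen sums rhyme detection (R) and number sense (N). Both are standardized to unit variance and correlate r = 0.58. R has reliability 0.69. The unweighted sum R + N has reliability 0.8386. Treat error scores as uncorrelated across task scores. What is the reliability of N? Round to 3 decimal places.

0.800

Var(R+N) = 2 + 2·0.58 = 3.160.
True-score variance = ρ_R + ρ_N + 2·0.58, so 0.8386 = (0.69 + ρ_N + 1.16) / 3.160.
ρ_N = 0.8386·3.160 − 0.69 − 1.16 = 0.800.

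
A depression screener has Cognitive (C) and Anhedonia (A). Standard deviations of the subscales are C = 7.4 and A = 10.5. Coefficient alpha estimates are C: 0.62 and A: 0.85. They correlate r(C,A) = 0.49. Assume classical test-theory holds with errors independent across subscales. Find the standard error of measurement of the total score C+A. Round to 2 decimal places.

Var(total) = 165.01 + 76.146 = 241.156.
True-score variance = 127.664 + 76.146 = 203.81, so reliability = 0.8451.
Error variance = 241.156 − 203.81 = 37.3463; SEM = √37.3463 = 6.11.

6.11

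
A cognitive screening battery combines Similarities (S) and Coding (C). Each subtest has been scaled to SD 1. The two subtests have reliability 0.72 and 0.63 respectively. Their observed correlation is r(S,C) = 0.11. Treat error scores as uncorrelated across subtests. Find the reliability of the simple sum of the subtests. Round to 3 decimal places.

Var(S+C) = 2 + 2·[0.11] = 2 + 0.22 = 2.22.
With uncorrelated errors the cross-covariances are all true-score covariance, so they carry over unchanged; only the diagonal terms shrink to ρᵢσᵢ².
True-score variance = [0.72 + 0.63] + 0.22 = 1.35 + 0.22 = 1.57.
Reliability = 1.57 / 2.22 = 0.707.

0.707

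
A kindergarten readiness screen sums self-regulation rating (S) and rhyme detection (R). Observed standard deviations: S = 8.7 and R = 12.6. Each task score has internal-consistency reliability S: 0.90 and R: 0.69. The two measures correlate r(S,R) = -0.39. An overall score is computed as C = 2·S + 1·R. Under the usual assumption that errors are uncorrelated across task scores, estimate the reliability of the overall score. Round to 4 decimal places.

Var(C) = 2²·8.7² + 12.6² + 2·[2·8.7·12.6·(-0.39)] = 461.52 − 171.007 = 290.513.
Because errors are independent across components, Cov(Tᵢ,Tⱼ) = Cov(Xᵢ,Xⱼ); the off-diagonal part of the true-score variance is the same as above.
True-score variance = [2²·8.7²·0.90 + 12.6²·0.69] − 171.007 = 382.028 − 171.007 = 211.021.
Reliability = 211.021 / 290.513 = 0.7264.

0.7264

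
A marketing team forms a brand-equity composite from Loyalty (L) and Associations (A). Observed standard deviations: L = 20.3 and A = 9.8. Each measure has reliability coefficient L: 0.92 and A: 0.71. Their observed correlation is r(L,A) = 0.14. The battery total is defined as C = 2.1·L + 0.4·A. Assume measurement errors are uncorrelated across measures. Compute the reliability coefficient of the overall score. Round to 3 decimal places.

0.920

Var(C) = 2.1²·20.3² + 0.4²·9.8² + 2·[0.84·20.3·9.8·0.14] = 1832.68 + 46.7907 = 1879.47.
With uncorrelated errors the cross-covariances are all true-score covariance, so they carry over unchanged; only the diagonal terms shrink to ρᵢσᵢ².
True-score variance = [2.1²·20.3²·0.92 + 0.4²·9.8²·0.71] + 46.7907 = 1682.84 + 46.7907 = 1729.63.
Reliability = 1729.63 / 1879.47 = 0.920.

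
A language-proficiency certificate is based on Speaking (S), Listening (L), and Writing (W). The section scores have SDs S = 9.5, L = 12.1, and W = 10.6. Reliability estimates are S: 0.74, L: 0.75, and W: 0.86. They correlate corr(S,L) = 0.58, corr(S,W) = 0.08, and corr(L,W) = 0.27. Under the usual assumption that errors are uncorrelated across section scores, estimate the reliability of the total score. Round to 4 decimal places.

0.8665

Var(S+L+W) = 9.5² + 12.1² + 10.6² + 2·[9.5·12.1·0.58 + 9.5·10.6·0.08 + 12.1·10.6·0.27] = 349.02 + 218.714 = 567.734.
Because errors are independent across components, Cov(Tᵢ,Tⱼ) = Cov(Xᵢ,Xⱼ); the off-diagonal part of the true-score variance is the same as above.
True-score variance = [9.5²·0.74 + 12.1²·0.75 + 10.6²·0.86] + 218.714 = 273.222 + 218.714 = 491.937.
Reliability = 491.937 / 567.734 = 0.8665.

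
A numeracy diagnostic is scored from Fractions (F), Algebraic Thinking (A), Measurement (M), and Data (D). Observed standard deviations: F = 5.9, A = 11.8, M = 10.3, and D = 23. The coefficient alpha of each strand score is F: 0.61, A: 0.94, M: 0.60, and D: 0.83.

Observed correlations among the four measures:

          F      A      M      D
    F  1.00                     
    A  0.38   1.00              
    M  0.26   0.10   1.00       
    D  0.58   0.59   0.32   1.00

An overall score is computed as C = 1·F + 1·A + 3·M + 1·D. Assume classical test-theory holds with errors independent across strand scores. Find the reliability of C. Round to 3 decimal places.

0.824

Var(C) = 5.9² + 11.8² + 3²·10.3² + 23² + 2·[5.9·11.8·0.38 + 3·5.9·10.3·0.26 + 5.9·23·0.58 + 3·11.8·10.3·0.10 + 11.8·23·0.59 + 3·10.3·23·0.32] = 1657.86 + 1153.15 = 2811.01.
Because errors are independent across components, Cov(Tᵢ,Tⱼ) = Cov(Xᵢ,Xⱼ); the off-diagonal part of the true-score variance is the same as above.
True-score variance = [5.9²·0.61 + 11.8²·0.94 + 3²·10.3²·0.60 + 23²·0.83] + 1153.15 = 1164.08 + 1153.15 = 2317.22.
Reliability = 2317.22 / 2811.01 = 0.824.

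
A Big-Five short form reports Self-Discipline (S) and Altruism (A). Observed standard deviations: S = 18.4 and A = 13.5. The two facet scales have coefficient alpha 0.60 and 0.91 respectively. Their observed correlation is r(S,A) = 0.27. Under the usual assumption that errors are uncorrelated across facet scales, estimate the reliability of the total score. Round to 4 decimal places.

0.7682

Var(S+A) = 18.4² + 13.5² + 2·[18.4·13.5·0.27] = 520.81 + 134.136 = 654.946.
Because errors are independent across components, Cov(Tᵢ,Tⱼ) = Cov(Xᵢ,Xⱼ); the off-diagonal part of the true-score variance is the same as above.
True-score variance = [18.4²·0.60 + 13.5²·0.91] + 134.136 = 368.983 + 134.136 = 503.119.
Reliability = 503.119 / 654.946 = 0.7682.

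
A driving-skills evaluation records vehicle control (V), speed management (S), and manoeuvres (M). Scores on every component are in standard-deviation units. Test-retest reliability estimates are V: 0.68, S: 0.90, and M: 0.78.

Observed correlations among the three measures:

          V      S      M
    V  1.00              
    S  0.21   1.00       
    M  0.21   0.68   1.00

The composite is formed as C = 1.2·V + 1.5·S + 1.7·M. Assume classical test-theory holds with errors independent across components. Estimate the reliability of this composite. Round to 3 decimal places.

0.887

Var(C) = 1.2² + 1.5² + 1.7² + 2·[1.8·0.21 + 2.04·0.21 + 2.55·0.68] = 6.58 + 5.0808 = 11.6608.
With uncorrelated errors the cross-covariances are all true-score covariance, so they carry over unchanged; only the diagonal terms shrink to ρᵢσᵢ².
True-score variance = [1.2²·0.68 + 1.5²·0.90 + 1.7²·0.78] + 5.0808 = 5.2584 + 5.0808 = 10.3392.
Reliability = 10.3392 / 11.6608 = 0.887.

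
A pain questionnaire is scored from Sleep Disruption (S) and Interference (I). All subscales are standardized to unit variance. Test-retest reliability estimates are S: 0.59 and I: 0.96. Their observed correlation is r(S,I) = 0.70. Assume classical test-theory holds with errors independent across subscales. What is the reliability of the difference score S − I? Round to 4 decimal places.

0.2500

Var(S−I) = 1 + 1 − 2·0.70 = 2 − 1.4 = 0.6.
Under uncorrelated errors the observed covariances equal the true-score covariances, so only the own-variance terms attenuate.
True-score variance = [0.59 + 0.96] − 1.4 = 1.55 − 1.4 = 0.15.
Reliability = 0.15 / 0.6 = 0.2500.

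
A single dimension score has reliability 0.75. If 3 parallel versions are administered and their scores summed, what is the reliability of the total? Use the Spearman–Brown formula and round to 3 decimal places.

ρ_k = kρ / (1 + (k−1)ρ) = 3·0.75 / (1 + 2·0.75) = 2.250 / 2.500 = 0.900.

0.900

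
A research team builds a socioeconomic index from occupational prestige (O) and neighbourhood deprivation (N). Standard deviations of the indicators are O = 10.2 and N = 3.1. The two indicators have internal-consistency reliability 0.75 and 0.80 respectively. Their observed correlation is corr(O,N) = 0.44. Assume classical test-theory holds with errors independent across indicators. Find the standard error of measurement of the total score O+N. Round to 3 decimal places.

5.285

Var(total) = 113.65 + 27.8256 = 141.476.
True-score variance = 85.718 + 27.8256 = 113.544, so reliability = 0.8026.
Error variance = 141.476 − 113.544 = 27.932; SEM = √27.932 = 5.285.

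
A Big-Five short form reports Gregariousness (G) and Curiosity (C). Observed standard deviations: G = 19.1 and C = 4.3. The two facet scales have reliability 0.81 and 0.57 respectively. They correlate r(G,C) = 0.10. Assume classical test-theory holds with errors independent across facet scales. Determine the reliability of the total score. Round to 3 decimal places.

Var(G+C) = 19.1² + 4.3² + 2·[19.1·4.3·0.10] = 383.3 + 16.426 = 399.726.
Under uncorrelated errors the observed covariances equal the true-score covariances, so only the own-variance terms attenuate.
True-score variance = [19.1²·0.81 + 4.3²·0.57] + 16.426 = 306.035 + 16.426 = 322.461.
Reliability = 322.461 / 399.726 = 0.807.

0.807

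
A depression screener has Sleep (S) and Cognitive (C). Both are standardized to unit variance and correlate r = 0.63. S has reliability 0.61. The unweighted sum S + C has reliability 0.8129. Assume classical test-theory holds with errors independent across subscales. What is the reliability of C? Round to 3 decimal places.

0.780

Var(S+C) = 2 + 2·0.63 = 3.260.
True-score variance = ρ_S + ρ_C + 2·0.63, so 0.8129 = (0.61 + ρ_C + 1.26) / 3.260.
ρ_C = 0.8129·3.260 − 0.61 − 1.26 = 0.780.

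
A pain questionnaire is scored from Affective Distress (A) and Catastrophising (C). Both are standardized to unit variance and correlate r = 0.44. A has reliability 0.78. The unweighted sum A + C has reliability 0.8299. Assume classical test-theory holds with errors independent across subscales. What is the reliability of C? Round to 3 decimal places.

0.730

Var(A+C) = 2 + 2·0.44 = 2.880.
True-score variance = ρ_A + ρ_C + 2·0.44, so 0.8299 = (0.78 + ρ_C + 0.88) / 2.880.
ρ_C = 0.8299·2.880 − 0.78 − 0.88 = 0.730.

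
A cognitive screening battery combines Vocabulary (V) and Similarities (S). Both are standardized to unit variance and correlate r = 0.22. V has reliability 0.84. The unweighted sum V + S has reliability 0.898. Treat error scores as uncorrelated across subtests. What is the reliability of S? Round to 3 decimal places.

Var(V+S) = 2 + 2·0.22 = 2.440.
True-score variance = ρ_V + ρ_S + 2·0.22, so 0.898 = (0.84 + ρ_S + 0.44) / 2.440.
ρ_S = 0.898·2.440 − 0.84 − 0.44 = 0.911.

0.911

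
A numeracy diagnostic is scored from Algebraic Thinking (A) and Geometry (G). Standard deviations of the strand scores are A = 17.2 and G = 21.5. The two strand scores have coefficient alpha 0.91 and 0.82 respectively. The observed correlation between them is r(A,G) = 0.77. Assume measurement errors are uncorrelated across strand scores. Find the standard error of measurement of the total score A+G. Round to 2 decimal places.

10.48

Var(total) = 758.09 + 569.492 = 1327.58.
True-score variance = 648.259 + 569.492 = 1217.75, so reliability = 0.9173.
Error variance = 1327.58 − 1217.75 = 109.831; SEM = √109.831 = 10.48.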